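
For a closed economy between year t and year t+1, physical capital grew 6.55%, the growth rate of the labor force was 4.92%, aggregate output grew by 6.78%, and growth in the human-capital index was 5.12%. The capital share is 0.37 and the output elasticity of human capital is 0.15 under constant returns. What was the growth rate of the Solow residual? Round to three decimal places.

1.227%

Labor's share = 1 − 0.37 − 0.15 = 0.48.
Physical capital: 0.37 × 6.55 = 2.4235 pp.
The human-capital index: 0.15 × 5.12 = 0.768 pp.
The labor force: 0.48 × 4.92 = 2.3616 pp.
TFP growth = 6.78 − 5.5531 = 1.2269%.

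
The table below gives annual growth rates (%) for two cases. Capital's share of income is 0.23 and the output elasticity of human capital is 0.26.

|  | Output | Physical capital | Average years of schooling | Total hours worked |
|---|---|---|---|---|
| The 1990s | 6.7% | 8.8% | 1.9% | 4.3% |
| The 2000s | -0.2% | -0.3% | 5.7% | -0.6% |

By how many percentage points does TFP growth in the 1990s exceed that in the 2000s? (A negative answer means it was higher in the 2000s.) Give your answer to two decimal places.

Labor's share = 1 − 0.23 − 0.26 = 0.51.
The 1990s: TFP = 6.7 − 2.024 − 0.494 − 2.193 = 1.989%.
The 2000s: TFP = -0.2 + 0.069 − 1.482 + 0.306 = -1.307%.
Difference = 1.989 − (-1.307) = 3.296 pp.

3.30 percentage points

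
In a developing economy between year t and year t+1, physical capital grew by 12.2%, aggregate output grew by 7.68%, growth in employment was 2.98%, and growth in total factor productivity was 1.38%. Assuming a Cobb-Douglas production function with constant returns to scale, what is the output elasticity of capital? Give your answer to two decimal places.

gY = gA + α·gK + (1−α)·gL, so gY − gA − gL = α(gK − gL).
7.68 − 1.38 − 2.98 = α × (12.2 − 2.98).
3.32 = 9.22 α, so α = 0.3601.

α = 0.36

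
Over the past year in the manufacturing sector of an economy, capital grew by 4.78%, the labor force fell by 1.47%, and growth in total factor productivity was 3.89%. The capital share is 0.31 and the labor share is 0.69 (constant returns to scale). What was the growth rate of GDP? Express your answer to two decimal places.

Labor's share = 1 − 0.31 = 0.69.
Capital: 0.31 × 4.78 = 1.4818 pp.
The labor force: 0.69 × (-1.47) = -1.0143 pp.
Output growth = 3.89 + 0.4675 = 4.3575%.

4.36%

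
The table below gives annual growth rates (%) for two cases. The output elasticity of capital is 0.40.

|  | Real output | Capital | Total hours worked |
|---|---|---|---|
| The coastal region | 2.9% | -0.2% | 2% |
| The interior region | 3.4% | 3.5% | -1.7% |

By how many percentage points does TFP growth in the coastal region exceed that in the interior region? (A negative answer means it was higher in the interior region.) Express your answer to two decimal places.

Labor's share = 1 − 0.4 = 0.6.
The coastal region: TFP = 2.9 + 0.08 − 1.2 = 1.78%.
The interior region: TFP = 3.4 − 1.4 + 1.02 = 3.02%.
Difference = 1.78 − (3.02) = -1.24 pp.

-1.24 percentage points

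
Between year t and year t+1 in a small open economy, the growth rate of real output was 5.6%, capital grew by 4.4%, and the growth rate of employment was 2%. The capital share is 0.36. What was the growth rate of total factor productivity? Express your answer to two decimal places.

2.74%

Labor's share = 1 − 0.36 = 0.64.
Capital: 0.36 × 4.4 = 1.584 pp.
Employment: 0.64 × 2 = 1.28 pp.
TFP growth = 5.6 − 2.864 = 2.736%.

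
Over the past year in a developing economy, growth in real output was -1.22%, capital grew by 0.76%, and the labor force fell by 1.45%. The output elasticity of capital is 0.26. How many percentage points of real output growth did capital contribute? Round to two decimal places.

Contribution = share × growth = 0.26 × 0.76 = 0.1976 pp.

0.20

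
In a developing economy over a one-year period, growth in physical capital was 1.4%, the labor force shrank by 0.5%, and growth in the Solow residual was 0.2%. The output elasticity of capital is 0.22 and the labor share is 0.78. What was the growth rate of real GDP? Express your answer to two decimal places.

Labor's share = 1 − 0.22 = 0.78.
Physical capital: 0.22 × 1.4 = 0.308 pp.
The labor force: 0.78 × (-0.5) = -0.39 pp.
Output growth = 0.2 + (-0.082) = 0.118%.

0.12%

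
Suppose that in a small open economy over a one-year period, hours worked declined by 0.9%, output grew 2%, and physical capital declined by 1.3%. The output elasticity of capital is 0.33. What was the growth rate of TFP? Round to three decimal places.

TFP grew 3.032%.

Labor's share = 1 − 0.33 = 0.67.
Physical capital: 0.33 × (-1.3) = -0.429 pp.
Hours worked: 0.67 × (-0.9) = -0.603 pp.
TFP growth = 2 + 1.032 = 3.032%.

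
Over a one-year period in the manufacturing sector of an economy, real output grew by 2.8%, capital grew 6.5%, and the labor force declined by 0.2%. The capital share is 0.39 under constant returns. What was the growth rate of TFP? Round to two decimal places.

Labor's share = 1 − 0.39 = 0.61.
Capital: 0.39 × 6.5 = 2.535 pp.
The labor force: 0.61 × (-0.2) = -0.122 pp.
TFP growth = 2.8 − 2.413 = 0.387%.

0.39%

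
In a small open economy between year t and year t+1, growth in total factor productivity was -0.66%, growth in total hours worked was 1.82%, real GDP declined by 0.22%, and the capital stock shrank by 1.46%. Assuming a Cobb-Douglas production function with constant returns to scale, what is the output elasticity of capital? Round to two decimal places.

α = 0.42

gY = gA + α·gK + (1−α)·gL, so gY − gA − gL = α(gK − gL).
-0.22 + 0.66 − 1.82 = α × (-1.46 − 1.82).
-1.38 = -3.28 α, so α = 0.4207.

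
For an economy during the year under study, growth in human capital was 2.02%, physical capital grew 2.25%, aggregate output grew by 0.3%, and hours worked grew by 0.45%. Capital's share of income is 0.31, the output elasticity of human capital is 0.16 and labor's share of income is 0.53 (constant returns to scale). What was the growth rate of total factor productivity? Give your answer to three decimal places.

Labor's share = 1 − 0.31 − 0.16 = 0.53.
Physical capital: 0.31 × 2.25 = 0.6975 pp.
Human capital: 0.16 × 2.02 = 0.3232 pp.
Hours worked: 0.53 × 0.45 = 0.2385 pp.
TFP growth = 0.3 − 1.2592 = -0.9592%.

-0.959%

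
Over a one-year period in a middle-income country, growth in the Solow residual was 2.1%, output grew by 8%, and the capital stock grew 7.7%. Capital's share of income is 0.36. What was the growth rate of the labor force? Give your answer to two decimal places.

4.89%

Labor's share = 1 − 0.36 = 0.64.
gY = gA + 0.36×7.7 + 0.64×g.
0.64×g = 8 − 2.1 − 2.772 = 3.128.
g = 3.128 / 0.64 = 4.8875%.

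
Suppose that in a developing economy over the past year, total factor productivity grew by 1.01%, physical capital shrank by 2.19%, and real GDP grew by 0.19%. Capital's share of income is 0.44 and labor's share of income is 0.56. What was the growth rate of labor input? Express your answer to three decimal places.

Labor's share = 1 − 0.44 = 0.56.
gY = gA + 0.44×(-2.19) + 0.56×g.
0.56×g = 0.19 − 1.01 + 0.9636 = 0.1436.
g = 0.1436 / 0.56 = 0.25643%.

Labor input growth was 0.256%.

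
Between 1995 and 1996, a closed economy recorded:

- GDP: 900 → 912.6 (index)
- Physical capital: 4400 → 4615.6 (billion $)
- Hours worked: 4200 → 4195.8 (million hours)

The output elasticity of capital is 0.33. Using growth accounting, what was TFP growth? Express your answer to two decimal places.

-0.15%

GDP growth = (912.6 − 900) / 900 = 1.4%.
Physical capital growth = (4615.6 − 4400) / 4400 = 4.9%.
Hours worked growth = (4195.8 − 4200) / 4200 = -0.1%.
Labor's share = 1 − 0.33 = 0.67.
Physical capital: 0.33 × 4.9 = 1.617 pp.
Hours worked: 0.67 × (-0.1) = -0.067 pp.
TFP growth = 1.4 − 1.55 = -0.15%.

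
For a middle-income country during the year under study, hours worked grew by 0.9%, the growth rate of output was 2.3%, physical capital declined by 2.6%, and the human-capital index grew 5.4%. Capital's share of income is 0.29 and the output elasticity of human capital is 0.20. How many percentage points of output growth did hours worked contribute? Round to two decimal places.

Labor's share = 1 − 0.29 − 0.2 = 0.51.
Contribution = share × growth = 0.51 × 0.9 = 0.459 pp.

0.46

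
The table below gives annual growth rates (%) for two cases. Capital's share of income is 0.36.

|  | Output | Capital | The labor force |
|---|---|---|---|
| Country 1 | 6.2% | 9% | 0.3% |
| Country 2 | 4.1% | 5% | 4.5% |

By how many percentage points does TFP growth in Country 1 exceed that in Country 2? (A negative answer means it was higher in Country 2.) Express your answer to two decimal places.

3.35 percentage points

Labor's share = 1 − 0.36 = 0.64.
Country 1: TFP = 6.2 − 3.24 − 0.192 = 2.768%.
Country 2: TFP = 4.1 − 1.8 − 2.88 = -0.58%.
Difference = 2.768 − (-0.58) = 3.348 pp.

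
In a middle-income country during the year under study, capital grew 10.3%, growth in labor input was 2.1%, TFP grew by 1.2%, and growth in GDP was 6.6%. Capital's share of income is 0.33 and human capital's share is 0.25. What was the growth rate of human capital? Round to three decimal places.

4.476%

Labor's share = 1 − 0.33 − 0.25 = 0.42.
gY = gA + 0.33×10.3 + 0.42×2.1 + 0.25×g.
0.25×g = 6.6 − 1.2 − 4.281 = 1.119.
g = 1.119 / 0.25 = 4.476%.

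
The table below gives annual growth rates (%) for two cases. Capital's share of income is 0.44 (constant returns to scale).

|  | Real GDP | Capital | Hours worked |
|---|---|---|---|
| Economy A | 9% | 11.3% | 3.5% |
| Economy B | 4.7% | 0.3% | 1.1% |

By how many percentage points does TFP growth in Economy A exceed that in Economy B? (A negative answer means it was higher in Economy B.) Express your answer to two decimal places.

-1.88 percentage points

Labor's share = 1 − 0.44 = 0.56.
Economy A: TFP = 9 − 4.972 − 1.96 = 2.068%.
Economy B: TFP = 4.7 − 0.132 − 0.616 = 3.952%.
Difference = 2.068 − (3.952) = -1.884 pp.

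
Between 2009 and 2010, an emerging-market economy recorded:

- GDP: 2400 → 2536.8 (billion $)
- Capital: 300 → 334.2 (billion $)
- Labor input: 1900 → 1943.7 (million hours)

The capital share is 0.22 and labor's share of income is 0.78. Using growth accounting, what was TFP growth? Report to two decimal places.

GDP growth = (2536.8 − 2400) / 2400 = 5.7%.
Capital growth = (334.2 − 300) / 300 = 11.4%.
Labor input growth = (1943.7 − 1900) / 1900 = 2.3%.
Labor's share = 1 − 0.22 = 0.78.
Capital: 0.22 × 11.4 = 2.508 pp.
Labor input: 0.78 × 2.3 = 1.794 pp.
TFP growth = 5.7 − 4.302 = 1.398%.

1.40%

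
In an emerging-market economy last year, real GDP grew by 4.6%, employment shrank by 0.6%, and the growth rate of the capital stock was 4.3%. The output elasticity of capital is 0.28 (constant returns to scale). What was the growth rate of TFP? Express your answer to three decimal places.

Labor's share = 1 − 0.28 = 0.72.
The capital stock: 0.28 × 4.3 = 1.204 pp.
Employment: 0.72 × (-0.6) = -0.432 pp.
TFP growth = 4.6 − 0.772 = 3.828%.

TFP grew 3.828%.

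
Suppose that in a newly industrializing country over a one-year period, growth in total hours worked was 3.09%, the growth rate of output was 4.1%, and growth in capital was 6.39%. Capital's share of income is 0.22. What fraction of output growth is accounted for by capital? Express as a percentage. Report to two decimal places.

34.29%

Capital contributed 0.22 × 6.39 = 1.4058 pp.
Share of growth = 1.4058 / 4.1 × 100 = 34.2878%.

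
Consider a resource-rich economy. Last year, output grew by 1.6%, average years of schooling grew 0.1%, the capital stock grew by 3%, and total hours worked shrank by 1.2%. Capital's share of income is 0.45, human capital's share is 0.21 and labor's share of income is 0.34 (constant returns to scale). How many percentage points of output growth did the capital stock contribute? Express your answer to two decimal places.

1.35 pp

Contribution = share × growth = 0.45 × 3 = 1.35 pp.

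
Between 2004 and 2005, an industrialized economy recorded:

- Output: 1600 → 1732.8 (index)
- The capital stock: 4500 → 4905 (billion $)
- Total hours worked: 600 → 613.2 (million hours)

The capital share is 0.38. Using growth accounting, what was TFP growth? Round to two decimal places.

3.52%

Output growth = (1732.8 − 1600) / 1600 = 8.3%.
The capital stock growth = (4905 − 4500) / 4500 = 9%.
Total hours worked growth = (613.2 − 600) / 600 = 2.2%.
Labor's share = 1 − 0.38 = 0.62.
The capital stock: 0.38 × 9 = 3.42 pp.
Total hours worked: 0.62 × 2.2 = 1.364 pp.
TFP growth = 8.3 − 4.784 = 3.516%.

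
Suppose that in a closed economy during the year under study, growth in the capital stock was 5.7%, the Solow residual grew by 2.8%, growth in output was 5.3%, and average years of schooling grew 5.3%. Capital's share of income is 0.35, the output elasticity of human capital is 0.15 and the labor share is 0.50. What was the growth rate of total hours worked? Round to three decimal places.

Labor's share = 1 − 0.35 − 0.15 = 0.5.
gY = gA + 0.35×5.7 + 0.15×5.3 + 0.5×g.
0.5×g = 5.3 − 2.8 − 2.79 = -0.29.
g = -0.29 / 0.5 = -0.58%.

-0.580%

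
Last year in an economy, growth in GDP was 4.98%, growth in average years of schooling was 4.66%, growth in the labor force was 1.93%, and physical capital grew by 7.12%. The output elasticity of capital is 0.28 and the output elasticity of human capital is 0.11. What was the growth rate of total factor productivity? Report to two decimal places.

1.30%

Labor's share = 1 − 0.28 − 0.11 = 0.61.
Physical capital: 0.28 × 7.12 = 1.9936 pp.
Average years of schooling: 0.11 × 4.66 = 0.5126 pp.
The labor force: 0.61 × 1.93 = 1.1773 pp.
TFP growth = 4.98 − 3.6835 = 1.2965%.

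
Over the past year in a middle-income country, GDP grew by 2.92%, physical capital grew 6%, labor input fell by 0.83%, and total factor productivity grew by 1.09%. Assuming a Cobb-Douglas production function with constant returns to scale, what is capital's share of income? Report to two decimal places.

gY = gA + α·gK + (1−α)·gL, so gY − gA − gL = α(gK − gL).
2.92 − 1.09 + 0.83 = α × (6 − (-0.83)).
2.66 = 6.83 α, so α = 0.3895.

Capital's share of income is 0.39.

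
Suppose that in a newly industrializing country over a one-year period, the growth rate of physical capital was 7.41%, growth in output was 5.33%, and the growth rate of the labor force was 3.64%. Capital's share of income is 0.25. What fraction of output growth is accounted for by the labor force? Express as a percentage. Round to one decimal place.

The labor force accounted for 51.2% of growth.

Labor's share = 1 − 0.25 = 0.75.
The labor force contributed 0.75 × 3.64 = 2.73 pp.
Share of growth = 2.73 / 5.33 × 100 = 51.22%.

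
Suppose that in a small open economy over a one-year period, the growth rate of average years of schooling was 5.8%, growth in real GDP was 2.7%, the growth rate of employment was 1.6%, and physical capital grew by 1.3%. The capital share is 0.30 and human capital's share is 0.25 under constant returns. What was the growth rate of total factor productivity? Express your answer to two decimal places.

Labor's share = 1 − 0.3 − 0.25 = 0.45.
Physical capital: 0.3 × 1.3 = 0.39 pp.
Average years of schooling: 0.25 × 5.8 = 1.45 pp.
Employment: 0.45 × 1.6 = 0.72 pp.
TFP growth = 2.7 − 2.56 = 0.14%.

0.14%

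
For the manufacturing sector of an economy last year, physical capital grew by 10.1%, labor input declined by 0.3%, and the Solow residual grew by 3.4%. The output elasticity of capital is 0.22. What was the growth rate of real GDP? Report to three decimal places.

Labor's share = 1 − 0.22 = 0.78.
Physical capital: 0.22 × 10.1 = 2.222 pp.
Labor input: 0.78 × (-0.3) = -0.234 pp.
Output growth = 3.4 + 1.988 = 5.388%.

Real GDP grew 5.388%.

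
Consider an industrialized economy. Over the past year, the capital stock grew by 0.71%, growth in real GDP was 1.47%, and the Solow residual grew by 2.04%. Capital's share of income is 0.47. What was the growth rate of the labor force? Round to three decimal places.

Labor's share = 1 − 0.47 = 0.53.
gY = gA + 0.47×0.71 + 0.53×g.
0.53×g = 1.47 − 2.04 − 0.3337 = -0.9037.
g = -0.9037 / 0.53 = -1.70509%.

-1.705%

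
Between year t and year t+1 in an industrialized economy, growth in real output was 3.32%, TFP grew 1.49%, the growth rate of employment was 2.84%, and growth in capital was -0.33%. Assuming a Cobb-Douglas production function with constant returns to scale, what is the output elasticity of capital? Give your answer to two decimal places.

The output elasticity of capital is 0.32.

gY = gA + α·gK + (1−α)·gL, so gY − gA − gL = α(gK − gL).
3.32 − 1.49 − 2.84 = α × (-0.33 − 2.84).
-1.01 = -3.17 α, so α = 0.3186.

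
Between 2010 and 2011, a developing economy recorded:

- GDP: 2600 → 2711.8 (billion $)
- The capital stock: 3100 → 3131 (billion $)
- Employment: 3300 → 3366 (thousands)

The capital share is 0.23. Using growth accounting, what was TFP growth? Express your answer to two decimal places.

GDP growth = (2711.8 − 2600) / 2600 = 4.3%.
The capital stock growth = (3131 − 3100) / 3100 = 1%.
Employment growth = (3366 − 3300) / 3300 = 2%.
Labor's share = 1 − 0.23 = 0.77.
The capital stock: 0.23 × 1 = 0.23 pp.
Employment: 0.77 × 2 = 1.54 pp.
TFP growth = 4.3 − 1.77 = 2.53%.

2.53%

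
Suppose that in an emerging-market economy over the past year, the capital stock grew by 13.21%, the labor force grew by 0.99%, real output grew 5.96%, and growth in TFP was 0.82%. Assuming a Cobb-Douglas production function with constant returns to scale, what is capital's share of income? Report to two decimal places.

gY = gA + α·gK + (1−α)·gL, so gY − gA − gL = α(gK − gL).
5.96 − 0.82 − 0.99 = α × (13.21 − 0.99).
4.15 = 12.22 α, so α = 0.3396.

Capital's share of income is 0.34.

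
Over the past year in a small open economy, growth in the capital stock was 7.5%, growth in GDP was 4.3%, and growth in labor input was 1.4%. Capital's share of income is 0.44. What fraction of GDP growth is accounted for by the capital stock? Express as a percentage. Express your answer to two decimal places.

The capital stock contributed 0.44 × 7.5 = 3.3 pp.
Share of growth = 3.3 / 4.3 × 100 = 76.7442%.

76.74%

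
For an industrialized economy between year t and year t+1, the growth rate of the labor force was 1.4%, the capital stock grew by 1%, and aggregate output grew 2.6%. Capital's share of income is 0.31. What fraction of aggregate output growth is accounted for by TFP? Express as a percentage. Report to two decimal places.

Labor's share = 1 − 0.31 = 0.69.
The capital stock: 0.31 × 1 = 0.31 pp.
The labor force: 0.69 × 1.4 = 0.966 pp.
TFP growth = 2.6 − 1.276 = 1.324%.
TFP share of growth = 1.324 / 2.6 × 100 = 50.9231%.

TFP accounted for 50.92% of growth.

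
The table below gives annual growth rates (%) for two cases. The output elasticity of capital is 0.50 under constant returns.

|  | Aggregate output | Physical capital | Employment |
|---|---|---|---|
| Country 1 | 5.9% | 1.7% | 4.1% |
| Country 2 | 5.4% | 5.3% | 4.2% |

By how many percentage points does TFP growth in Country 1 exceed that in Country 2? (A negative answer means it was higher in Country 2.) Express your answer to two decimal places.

2.35 percentage points

Labor's share = 1 − 0.5 = 0.5.
Country 1: TFP = 5.9 − 0.85 − 2.05 = 3%.
Country 2: TFP = 5.4 − 2.65 − 2.1 = 0.65%.
Difference = 3 − (0.65) = 2.35 pp.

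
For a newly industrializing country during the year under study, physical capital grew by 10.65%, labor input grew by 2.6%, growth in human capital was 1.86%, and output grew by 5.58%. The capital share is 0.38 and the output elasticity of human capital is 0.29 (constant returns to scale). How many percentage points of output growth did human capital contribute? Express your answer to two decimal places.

0.54

Contribution = share × growth = 0.29 × 1.86 = 0.5394 pp.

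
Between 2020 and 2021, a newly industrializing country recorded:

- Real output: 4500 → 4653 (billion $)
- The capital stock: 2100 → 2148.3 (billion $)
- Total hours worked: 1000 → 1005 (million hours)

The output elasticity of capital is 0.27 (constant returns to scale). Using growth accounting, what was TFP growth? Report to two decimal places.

Real output growth = (4653 − 4500) / 4500 = 3.4%.
The capital stock growth = (2148.3 − 2100) / 2100 = 2.3%.
Total hours worked growth = (1005 − 1000) / 1000 = 0.5%.
Labor's share = 1 − 0.27 = 0.73.
The capital stock: 0.27 × 2.3 = 0.621 pp.
Total hours worked: 0.73 × 0.5 = 0.365 pp.
TFP growth = 3.4 − 0.986 = 2.414%.

2.41%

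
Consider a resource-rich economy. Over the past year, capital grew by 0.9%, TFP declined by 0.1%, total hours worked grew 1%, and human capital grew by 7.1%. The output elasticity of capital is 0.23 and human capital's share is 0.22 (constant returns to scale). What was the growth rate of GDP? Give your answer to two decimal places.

Labor's share = 1 − 0.23 − 0.22 = 0.55.
Capital: 0.23 × 0.9 = 0.207 pp.
Human capital: 0.22 × 7.1 = 1.562 pp.
Total hours worked: 0.55 × 1 = 0.55 pp.
Output growth = -0.1 + 2.319 = 2.219%.

GDP growth was 2.22%.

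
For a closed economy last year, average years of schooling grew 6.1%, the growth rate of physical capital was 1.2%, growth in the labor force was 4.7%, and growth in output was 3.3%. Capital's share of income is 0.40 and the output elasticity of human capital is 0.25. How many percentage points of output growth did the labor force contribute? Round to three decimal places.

1.645 pp

Labor's share = 1 − 0.4 − 0.25 = 0.35.
Contribution = share × growth = 0.35 × 4.7 = 1.645 pp.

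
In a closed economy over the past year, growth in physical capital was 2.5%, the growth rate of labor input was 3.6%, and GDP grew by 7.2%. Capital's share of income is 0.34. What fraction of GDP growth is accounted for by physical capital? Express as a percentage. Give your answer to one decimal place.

Physical capital accounted for 11.8% of growth.

Physical capital contributed 0.34 × 2.5 = 0.85 pp.
Share of growth = 0.85 / 7.2 × 100 = 11.806%.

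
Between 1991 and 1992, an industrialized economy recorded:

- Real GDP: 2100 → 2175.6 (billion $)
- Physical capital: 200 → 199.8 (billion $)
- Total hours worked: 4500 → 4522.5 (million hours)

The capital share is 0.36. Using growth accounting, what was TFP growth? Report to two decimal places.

Real GDP growth = (2175.6 − 2100) / 2100 = 3.6%.
Physical capital growth = (199.8 − 200) / 200 = -0.1%.
Total hours worked growth = (4522.5 − 4500) / 4500 = 0.5%.
Labor's share = 1 − 0.36 = 0.64.
Physical capital: 0.36 × (-0.1) = -0.036 pp.
Total hours worked: 0.64 × 0.5 = 0.32 pp.
TFP growth = 3.6 − 0.284 = 3.316%.

3.32%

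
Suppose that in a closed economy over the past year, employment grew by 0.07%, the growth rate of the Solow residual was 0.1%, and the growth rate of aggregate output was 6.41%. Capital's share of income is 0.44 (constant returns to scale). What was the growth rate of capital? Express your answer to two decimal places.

Capital growth was 14.25%.

Labor's share = 1 − 0.44 = 0.56.
gY = gA + 0.56×0.07 + 0.44×g.
0.44×g = 6.41 − 0.1 − 0.0392 = 6.2708.
g = 6.2708 / 0.44 = 14.2518%.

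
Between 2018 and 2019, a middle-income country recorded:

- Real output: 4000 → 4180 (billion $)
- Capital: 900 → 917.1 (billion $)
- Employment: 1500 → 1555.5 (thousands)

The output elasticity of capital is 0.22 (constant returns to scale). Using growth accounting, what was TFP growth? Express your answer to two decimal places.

1.20%

Real output growth = (4180 − 4000) / 4000 = 4.5%.
Capital growth = (917.1 − 900) / 900 = 1.9%.
Employment growth = (1555.5 − 1500) / 1500 = 3.7%.
Labor's share = 1 − 0.22 = 0.78.
Capital: 0.22 × 1.9 = 0.418 pp.
Employment: 0.78 × 3.7 = 2.886 pp.
TFP growth = 4.5 − 3.304 = 1.196%.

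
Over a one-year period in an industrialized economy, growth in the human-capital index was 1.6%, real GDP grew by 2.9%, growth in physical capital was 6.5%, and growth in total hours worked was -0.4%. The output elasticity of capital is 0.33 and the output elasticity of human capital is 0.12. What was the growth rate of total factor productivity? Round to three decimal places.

Labor's share = 1 − 0.33 − 0.12 = 0.55.
Physical capital: 0.33 × 6.5 = 2.145 pp.
The human-capital index: 0.12 × 1.6 = 0.192 pp.
Total hours worked: 0.55 × (-0.4) = -0.22 pp.
TFP growth = 2.9 − 2.117 = 0.783%.

0.783%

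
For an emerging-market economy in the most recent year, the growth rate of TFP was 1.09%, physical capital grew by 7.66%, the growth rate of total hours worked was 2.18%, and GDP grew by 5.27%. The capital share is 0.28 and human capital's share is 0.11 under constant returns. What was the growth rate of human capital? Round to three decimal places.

Labor's share = 1 − 0.28 − 0.11 = 0.61.
gY = gA + 0.28×7.66 + 0.61×2.18 + 0.11×g.
0.11×g = 5.27 − 1.09 − 3.4746 = 0.7054.
g = 0.7054 / 0.11 = 6.41273%.

6.413%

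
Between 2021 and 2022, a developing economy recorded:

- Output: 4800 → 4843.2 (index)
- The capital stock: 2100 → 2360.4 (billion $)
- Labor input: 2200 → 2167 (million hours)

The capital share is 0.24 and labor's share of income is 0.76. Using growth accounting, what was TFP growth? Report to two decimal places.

Output growth = (4843.2 − 4800) / 4800 = 0.9%.
The capital stock growth = (2360.4 − 2100) / 2100 = 12.4%.
Labor input growth = (2167 − 2200) / 2200 = -1.5%.
Labor's share = 1 − 0.24 = 0.76.
The capital stock: 0.24 × 12.4 = 2.976 pp.
Labor input: 0.76 × (-1.5) = -1.14 pp.
TFP growth = 0.9 − 1.836 = -0.936%.

-0.94%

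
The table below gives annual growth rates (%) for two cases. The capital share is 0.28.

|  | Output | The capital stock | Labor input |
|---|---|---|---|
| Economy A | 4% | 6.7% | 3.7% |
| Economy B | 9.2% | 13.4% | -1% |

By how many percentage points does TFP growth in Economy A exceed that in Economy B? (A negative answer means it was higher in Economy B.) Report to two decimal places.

-6.71 percentage points

Labor's share = 1 − 0.28 = 0.72.
Economy A: TFP = 4 − 1.876 − 2.664 = -0.54%.
Economy B: TFP = 9.2 − 3.752 + 0.72 = 6.168%.
Difference = -0.54 − (6.168) = -6.708 pp.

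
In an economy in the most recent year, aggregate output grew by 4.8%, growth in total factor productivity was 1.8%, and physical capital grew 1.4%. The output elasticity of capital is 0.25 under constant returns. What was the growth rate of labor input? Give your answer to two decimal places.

3.53%

Labor's share = 1 − 0.25 = 0.75.
gY = gA + 0.25×1.4 + 0.75×g.
0.75×g = 4.8 − 1.8 − 0.35 = 2.65.
g = 2.65 / 0.75 = 3.5333%.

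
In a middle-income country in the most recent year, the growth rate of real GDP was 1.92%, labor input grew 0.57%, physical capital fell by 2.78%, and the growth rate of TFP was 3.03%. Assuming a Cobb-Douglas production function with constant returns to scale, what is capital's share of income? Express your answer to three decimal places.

gY = gA + α·gK + (1−α)·gL, so gY − gA − gL = α(gK − gL).
1.92 − 3.03 − 0.57 = α × (-2.78 − 0.57).
-1.68 = -3.35 α, so α = 0.50149.

0.501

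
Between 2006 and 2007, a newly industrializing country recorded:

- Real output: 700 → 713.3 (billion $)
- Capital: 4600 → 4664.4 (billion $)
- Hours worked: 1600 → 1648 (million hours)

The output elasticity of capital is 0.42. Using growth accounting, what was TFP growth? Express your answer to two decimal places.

-0.43%

Real output growth = (713.3 − 700) / 700 = 1.9%.
Capital growth = (4664.4 − 4600) / 4600 = 1.4%.
Hours worked growth = (1648 − 1600) / 1600 = 3%.
Labor's share = 1 − 0.42 = 0.58.
Capital: 0.42 × 1.4 = 0.588 pp.
Hours worked: 0.58 × 3 = 1.74 pp.
TFP growth = 1.9 − 2.328 = -0.428%.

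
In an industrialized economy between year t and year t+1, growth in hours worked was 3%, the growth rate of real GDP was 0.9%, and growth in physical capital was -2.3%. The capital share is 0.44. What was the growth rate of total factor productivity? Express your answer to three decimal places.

0.232%

Labor's share = 1 − 0.44 = 0.56.
Physical capital: 0.44 × (-2.3) = -1.012 pp.
Hours worked: 0.56 × 3 = 1.68 pp.
TFP growth = 0.9 − 0.668 = 0.232%.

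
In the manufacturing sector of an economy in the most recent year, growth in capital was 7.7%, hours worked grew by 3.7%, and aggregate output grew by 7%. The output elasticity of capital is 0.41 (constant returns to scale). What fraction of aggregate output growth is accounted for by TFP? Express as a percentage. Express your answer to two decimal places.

TFP accounted for 23.71% of growth.

Labor's share = 1 − 0.41 = 0.59.
Capital: 0.41 × 7.7 = 3.157 pp.
Hours worked: 0.59 × 3.7 = 2.183 pp.
TFP growth = 7 − 5.34 = 1.66%.
TFP share of growth = 1.66 / 7 × 100 = 23.7143%.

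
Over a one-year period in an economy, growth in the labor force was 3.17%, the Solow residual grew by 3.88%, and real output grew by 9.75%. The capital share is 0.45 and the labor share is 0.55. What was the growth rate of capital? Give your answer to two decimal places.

9.17%

Labor's share = 1 − 0.45 = 0.55.
gY = gA + 0.55×3.17 + 0.45×g.
0.45×g = 9.75 − 3.88 − 1.7435 = 4.1265.
g = 4.1265 / 0.45 = 9.17%.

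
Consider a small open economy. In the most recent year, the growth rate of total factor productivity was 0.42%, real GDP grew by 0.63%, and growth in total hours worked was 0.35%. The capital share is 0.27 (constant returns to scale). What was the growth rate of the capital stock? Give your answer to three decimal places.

-0.169%

Labor's share = 1 − 0.27 = 0.73.
gY = gA + 0.73×0.35 + 0.27×g.
0.27×g = 0.63 − 0.42 − 0.2555 = -0.0455.
g = -0.0455 / 0.27 = -0.16852%.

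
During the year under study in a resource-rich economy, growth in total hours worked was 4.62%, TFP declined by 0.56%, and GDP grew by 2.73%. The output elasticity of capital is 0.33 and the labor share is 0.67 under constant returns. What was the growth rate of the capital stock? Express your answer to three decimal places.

Labor's share = 1 − 0.33 = 0.67.
gY = gA + 0.67×4.62 + 0.33×g.
0.33×g = 2.73 + 0.56 − 3.0954 = 0.1946.
g = 0.1946 / 0.33 = 0.5897%.

0.590%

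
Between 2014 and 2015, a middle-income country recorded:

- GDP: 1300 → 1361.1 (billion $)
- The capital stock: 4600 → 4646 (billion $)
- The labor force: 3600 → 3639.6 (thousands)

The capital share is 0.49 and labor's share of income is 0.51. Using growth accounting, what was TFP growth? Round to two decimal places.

TFP grew 3.65%.

GDP growth = (1361.1 − 1300) / 1300 = 4.7%.
The capital stock growth = (4646 − 4600) / 4600 = 1%.
The labor force growth = (3639.6 − 3600) / 3600 = 1.1%.
Labor's share = 1 − 0.49 = 0.51.
The capital stock: 0.49 × 1 = 0.49 pp.
The labor force: 0.51 × 1.1 = 0.561 pp.
TFP growth = 4.7 − 1.051 = 3.649%.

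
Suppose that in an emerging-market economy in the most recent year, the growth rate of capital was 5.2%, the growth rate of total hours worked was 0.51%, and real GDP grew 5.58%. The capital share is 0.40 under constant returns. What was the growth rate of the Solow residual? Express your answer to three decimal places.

3.194%

Labor's share = 1 − 0.4 = 0.6.
Capital: 0.4 × 5.2 = 2.08 pp.
Total hours worked: 0.6 × 0.51 = 0.306 pp.
TFP growth = 5.58 − 2.386 = 3.194%.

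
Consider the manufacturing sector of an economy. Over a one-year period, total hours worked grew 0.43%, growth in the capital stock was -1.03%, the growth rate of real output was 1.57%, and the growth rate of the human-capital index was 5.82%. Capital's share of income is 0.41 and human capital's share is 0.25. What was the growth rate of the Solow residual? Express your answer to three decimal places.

0.391%

Labor's share = 1 − 0.41 − 0.25 = 0.34.
The capital stock: 0.41 × (-1.03) = -0.4223 pp.
The human-capital index: 0.25 × 5.82 = 1.455 pp.
Total hours worked: 0.34 × 0.43 = 0.1462 pp.
TFP growth = 1.57 − 1.1789 = 0.3911%.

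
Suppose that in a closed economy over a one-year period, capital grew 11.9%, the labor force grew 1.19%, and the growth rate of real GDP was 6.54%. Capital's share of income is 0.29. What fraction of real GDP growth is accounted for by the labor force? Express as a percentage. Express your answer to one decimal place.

The labor force accounted for 12.9% of growth.

Labor's share = 1 − 0.29 = 0.71.
The labor force contributed 0.71 × 1.19 = 0.8449 pp.
Share of growth = 0.8449 / 6.54 × 100 = 12.919%.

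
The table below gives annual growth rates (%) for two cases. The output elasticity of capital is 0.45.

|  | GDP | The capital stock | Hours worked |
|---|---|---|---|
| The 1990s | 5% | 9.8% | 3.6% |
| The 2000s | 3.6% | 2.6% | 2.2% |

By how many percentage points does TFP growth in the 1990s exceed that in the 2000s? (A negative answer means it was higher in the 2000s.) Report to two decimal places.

-2.61 percentage points

Labor's share = 1 − 0.45 = 0.55.
The 1990s: TFP = 5 − 4.41 − 1.98 = -1.39%.
The 2000s: TFP = 3.6 − 1.17 − 1.21 = 1.22%.
Difference = -1.39 − (1.22) = -2.61 pp.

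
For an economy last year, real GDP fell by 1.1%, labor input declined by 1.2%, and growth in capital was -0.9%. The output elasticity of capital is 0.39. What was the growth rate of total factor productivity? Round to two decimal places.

-0.02%

Labor's share = 1 − 0.39 = 0.61.
Capital: 0.39 × (-0.9) = -0.351 pp.
Labor input: 0.61 × (-1.2) = -0.732 pp.
TFP growth = -1.1 + 1.083 = -0.017%.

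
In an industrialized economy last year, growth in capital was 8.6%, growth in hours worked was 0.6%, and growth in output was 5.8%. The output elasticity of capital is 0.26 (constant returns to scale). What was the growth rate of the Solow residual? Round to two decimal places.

The Solow residual grew 3.12%.

Labor's share = 1 − 0.26 = 0.74.
Capital: 0.26 × 8.6 = 2.236 pp.
Hours worked: 0.74 × 0.6 = 0.444 pp.
TFP growth = 5.8 − 2.68 = 3.12%.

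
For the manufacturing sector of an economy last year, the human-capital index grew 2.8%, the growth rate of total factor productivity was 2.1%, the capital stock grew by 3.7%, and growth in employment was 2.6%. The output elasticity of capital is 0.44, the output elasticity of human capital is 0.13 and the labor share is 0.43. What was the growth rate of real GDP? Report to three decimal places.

Labor's share = 1 − 0.44 − 0.13 = 0.43.
The capital stock: 0.44 × 3.7 = 1.628 pp.
The human-capital index: 0.13 × 2.8 = 0.364 pp.
Employment: 0.43 × 2.6 = 1.118 pp.
Output growth = 2.1 + 3.11 = 5.21%.

5.210%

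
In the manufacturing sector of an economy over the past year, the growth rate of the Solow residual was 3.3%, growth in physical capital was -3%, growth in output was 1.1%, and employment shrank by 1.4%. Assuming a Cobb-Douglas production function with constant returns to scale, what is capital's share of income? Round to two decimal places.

0.50

gY = gA + α·gK + (1−α)·gL, so gY − gA − gL = α(gK − gL).
1.1 − 3.3 + 1.4 = α × (-3 − (-1.4)).
-0.8 = -1.6 α, so α = 0.5.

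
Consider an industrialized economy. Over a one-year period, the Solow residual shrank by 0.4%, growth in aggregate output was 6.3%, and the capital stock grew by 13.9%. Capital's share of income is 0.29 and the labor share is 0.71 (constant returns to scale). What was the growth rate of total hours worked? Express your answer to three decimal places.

Labor's share = 1 − 0.29 = 0.71.
gY = gA + 0.29×13.9 + 0.71×g.
0.71×g = 6.3 + 0.4 − 4.031 = 2.669.
g = 2.669 / 0.71 = 3.75915%.

Total hours worked grew 3.759%.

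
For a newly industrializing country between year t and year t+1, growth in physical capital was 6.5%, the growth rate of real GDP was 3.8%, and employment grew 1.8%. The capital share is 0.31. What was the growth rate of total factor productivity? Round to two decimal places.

Labor's share = 1 − 0.31 = 0.69.
Physical capital: 0.31 × 6.5 = 2.015 pp.
Employment: 0.69 × 1.8 = 1.242 pp.
TFP growth = 3.8 − 3.257 = 0.543%.

0.54%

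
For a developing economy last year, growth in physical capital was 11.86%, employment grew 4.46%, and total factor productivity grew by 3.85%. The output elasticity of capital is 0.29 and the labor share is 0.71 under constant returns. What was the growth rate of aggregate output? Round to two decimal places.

Labor's share = 1 − 0.29 = 0.71.
Physical capital: 0.29 × 11.86 = 3.4394 pp.
Employment: 0.71 × 4.46 = 3.1666 pp.
Output growth = 3.85 + 6.606 = 10.456%.

10.46%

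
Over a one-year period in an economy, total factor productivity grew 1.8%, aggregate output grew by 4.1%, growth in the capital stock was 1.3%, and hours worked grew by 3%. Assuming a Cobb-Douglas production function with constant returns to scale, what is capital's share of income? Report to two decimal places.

gY = gA + α·gK + (1−α)·gL, so gY − gA − gL = α(gK − gL).
4.1 − 1.8 − 3 = α × (1.3 − 3).
-0.7 = -1.7 α, so α = 0.4118.

0.41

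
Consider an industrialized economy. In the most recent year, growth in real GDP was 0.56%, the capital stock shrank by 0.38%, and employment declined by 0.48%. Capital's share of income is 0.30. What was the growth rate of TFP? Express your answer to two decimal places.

1.01%

Labor's share = 1 − 0.3 = 0.7.
The capital stock: 0.3 × (-0.38) = -0.114 pp.
Employment: 0.7 × (-0.48) = -0.336 pp.
TFP growth = 0.56 + 0.45 = 1.01%.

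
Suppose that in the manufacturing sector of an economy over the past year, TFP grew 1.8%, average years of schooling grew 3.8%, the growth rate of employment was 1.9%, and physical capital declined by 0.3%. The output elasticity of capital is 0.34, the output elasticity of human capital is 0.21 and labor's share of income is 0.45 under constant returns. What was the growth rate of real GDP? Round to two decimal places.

3.35%

Labor's share = 1 − 0.34 − 0.21 = 0.45.
Physical capital: 0.34 × (-0.3) = -0.102 pp.
Average years of schooling: 0.21 × 3.8 = 0.798 pp.
Employment: 0.45 × 1.9 = 0.855 pp.
Output growth = 1.8 + 1.551 = 3.351%.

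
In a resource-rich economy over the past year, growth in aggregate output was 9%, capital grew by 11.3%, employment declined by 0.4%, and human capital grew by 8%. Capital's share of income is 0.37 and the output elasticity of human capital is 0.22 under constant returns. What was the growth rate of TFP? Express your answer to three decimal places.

Labor's share = 1 − 0.37 − 0.22 = 0.41.
Capital: 0.37 × 11.3 = 4.181 pp.
Human capital: 0.22 × 8 = 1.76 pp.
Employment: 0.41 × (-0.4) = -0.164 pp.
TFP growth = 9 − 5.777 = 3.223%.

3.223%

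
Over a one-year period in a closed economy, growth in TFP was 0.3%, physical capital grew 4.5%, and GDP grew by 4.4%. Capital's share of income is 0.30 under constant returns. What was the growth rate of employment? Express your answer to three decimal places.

Labor's share = 1 − 0.3 = 0.7.
gY = gA + 0.3×4.5 + 0.7×g.
0.7×g = 4.4 − 0.3 − 1.35 = 2.75.
g = 2.75 / 0.7 = 3.92857%.

3.929%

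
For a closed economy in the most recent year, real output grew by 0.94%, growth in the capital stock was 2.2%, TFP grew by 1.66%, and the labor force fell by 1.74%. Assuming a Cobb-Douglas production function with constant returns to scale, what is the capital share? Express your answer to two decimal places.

gY = gA + α·gK + (1−α)·gL, so gY − gA − gL = α(gK − gL).
0.94 − 1.66 + 1.74 = α × (2.2 − (-1.74)).
1.02 = 3.94 α, so α = 0.2589.

0.26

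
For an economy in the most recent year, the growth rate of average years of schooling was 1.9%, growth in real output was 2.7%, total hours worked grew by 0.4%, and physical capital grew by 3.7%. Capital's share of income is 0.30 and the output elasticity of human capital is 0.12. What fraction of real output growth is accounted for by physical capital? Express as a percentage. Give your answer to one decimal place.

Physical capital contributed 0.3 × 3.7 = 1.11 pp.
Share of growth = 1.11 / 2.7 × 100 = 41.111%.

Physical capital accounted for 41.1% of growth.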